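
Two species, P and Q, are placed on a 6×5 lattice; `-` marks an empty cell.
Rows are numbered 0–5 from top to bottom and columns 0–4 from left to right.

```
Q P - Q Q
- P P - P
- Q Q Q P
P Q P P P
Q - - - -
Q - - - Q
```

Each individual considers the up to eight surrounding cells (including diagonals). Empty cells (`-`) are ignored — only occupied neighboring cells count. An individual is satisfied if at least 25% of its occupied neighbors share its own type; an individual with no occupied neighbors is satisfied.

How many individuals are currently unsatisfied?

(0,0)Q 0/2 ✗
(0,1)P 2/3 ✓
(0,3)Q 1/3 ✓
(0,4)Q 1/2 ✓
(1,1)P 2/5 ✓
(1,2)P 2/6 ✓
(1,4)P 1/4 ✓
(2,1)Q 2/6 ✓
(2,2)Q 3/7 ✓
(2,3)Q 1/7 ✗
(2,4)P 3/4 ✓
(3,0)P 0/3 ✗
(3,1)Q 3/5 ✓
(3,2)P 1/5 ✗
(3,3)P 3/5 ✓
(3,4)P 2/3 ✓
(4,0)Q 2/3 ✓
(5,0)Q 1/1 ✓
(5,4)Q 0/0 ✓
Unsatisfied: (0,0), (2,3), (3,0), (3,2) — 4 in total.

4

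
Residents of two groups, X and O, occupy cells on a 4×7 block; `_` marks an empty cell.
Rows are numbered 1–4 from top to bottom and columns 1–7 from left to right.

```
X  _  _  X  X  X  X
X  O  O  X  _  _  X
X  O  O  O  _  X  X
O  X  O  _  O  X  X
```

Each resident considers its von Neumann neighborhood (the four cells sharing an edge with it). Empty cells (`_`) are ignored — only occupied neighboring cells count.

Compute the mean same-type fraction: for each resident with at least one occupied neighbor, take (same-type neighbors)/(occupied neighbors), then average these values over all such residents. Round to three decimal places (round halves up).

Row 1: (1,1)X 1/1 · (1,4)X 2/2 · (1,5)X 2/2 · (1,6)X 2/2 · (1,7)X 2/2
Row 2: (2,1)X 2/3 · (2,2)O 2/3 · (2,3)O 2/3 · (2,4)X 1/3 · (2,7)X 2/2
Row 3: (3,1)X 1/3 · (3,2)O 2/4 · (3,3)O 4/4 · (3,4)O 1/2 · (3,6)X 2/2 · (3,7)X 3/3
Row 4: (4,1)O 0/2 · (4,2)X 0/3 · (4,3)O 1/2 · (4,5)O 0/1 · (4,6)X 2/3 · (4,7)X 2/2
Sum over 22 residents: 1/1 + 2/2 + 2/2 + 2/2 + 2/2 + 2/3 + 2/3 + 2/3 + 1/3 + 2/2 + 1/3 + 2/4 + 4/4 + 1/2 + 2/2 + 3/3 + 0/2 + 0/3 + 1/2 + 0/1 + 2/3 + 2/2 = 89/6; mean = 89/6 ÷ 22 = 89/132 = 0.674242… → 0.674.

0.674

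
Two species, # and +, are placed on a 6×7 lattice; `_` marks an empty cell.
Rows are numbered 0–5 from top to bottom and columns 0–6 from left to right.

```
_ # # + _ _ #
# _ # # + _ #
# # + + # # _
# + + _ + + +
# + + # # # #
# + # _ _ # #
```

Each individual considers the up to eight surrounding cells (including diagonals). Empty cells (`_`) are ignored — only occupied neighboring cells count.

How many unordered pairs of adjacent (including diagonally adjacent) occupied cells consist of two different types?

40

Scan each occupied cell's neighbors to the right and below (and the two forward diagonals) so each pair is counted once.
Row 0: #(0,1)–#(0,2)= #(0,1)–#(1,2)= #(0,1)–#(1,0)= #(0,2)–+(0,3)≠ #(0,2)–#(1,2)= #(0,2)–#(1,3)= +(0,3)–#(1,3)≠ +(0,3)–+(1,4)= +(0,3)–#(1,2)≠ #(0,6)–#(1,6)=  → 3/10 unlike.
Row 1: #(1,0)–#(2,0)= #(1,0)–#(2,1)= #(1,2)–#(1,3)= #(1,2)–+(2,2)≠ #(1,2)–+(2,3)≠ #(1,2)–#(2,1)= #(1,3)–+(1,4)≠ #(1,3)–+(2,3)≠ #(1,3)–#(2,4)= #(1,3)–+(2,2)≠ +(1,4)–#(2,4)≠ +(1,4)–#(2,5)≠ +(1,4)–+(2,3)= #(1,6)–#(2,5)=  → 7/14 unlike.
Row 2: #(2,0)–#(2,1)= #(2,0)–#(3,0)= #(2,0)–+(3,1)≠ #(2,1)–+(2,2)≠ #(2,1)–+(3,1)≠ #(2,1)–+(3,2)≠ #(2,1)–#(3,0)= +(2,2)–+(2,3)= +(2,2)–+(3,2)= +(2,2)–+(3,1)= +(2,3)–#(2,4)≠ +(2,3)–+(3,4)= +(2,3)–+(3,2)= #(2,4)–#(2,5)= #(2,4)–+(3,4)≠ #(2,4)–+(3,5)≠ #(2,5)–+(3,5)≠ #(2,5)–+(3,6)≠ #(2,5)–+(3,4)≠  → 10/19 unlike.
Row 3: #(3,0)–+(3,1)≠ #(3,0)–#(4,0)= #(3,0)–+(4,1)≠ +(3,1)–+(3,2)= +(3,1)–+(4,1)= +(3,1)–+(4,2)= +(3,1)–#(4,0)≠ +(3,2)–+(4,2)= +(3,2)–#(4,3)≠ +(3,2)–+(4,1)= +(3,4)–+(3,5)= +(3,4)–#(4,4)≠ +(3,4)–#(4,5)≠ +(3,4)–#(4,3)≠ +(3,5)–+(3,6)= +(3,5)–#(4,5)≠ +(3,5)–#(4,6)≠ +(3,5)–#(4,4)≠ +(3,6)–#(4,6)≠ +(3,6)–#(4,5)≠  → 12/20 unlike.
Row 4: #(4,0)–+(4,1)≠ #(4,0)–#(5,0)= #(4,0)–+(5,1)≠ +(4,1)–+(4,2)= +(4,1)–+(5,1)= +(4,1)–#(5,2)≠ +(4,1)–#(5,0)≠ +(4,2)–#(4,3)≠ +(4,2)–#(5,2)≠ +(4,2)–+(5,1)= #(4,3)–#(4,4)= #(4,3)–#(5,2)= #(4,4)–#(4,5)= #(4,4)–#(5,5)= #(4,5)–#(4,6)= #(4,5)–#(5,5)= #(4,5)–#(5,6)= #(4,6)–#(5,6)= #(4,6)–#(5,5)=  → 6/19 unlike.
Row 5: #(5,0)–+(5,1)≠ +(5,1)–#(5,2)≠ #(5,5)–#(5,6)=  → 2/3 unlike.
Total adjacent occupied pairs: 85; unlike-type pairs: 40.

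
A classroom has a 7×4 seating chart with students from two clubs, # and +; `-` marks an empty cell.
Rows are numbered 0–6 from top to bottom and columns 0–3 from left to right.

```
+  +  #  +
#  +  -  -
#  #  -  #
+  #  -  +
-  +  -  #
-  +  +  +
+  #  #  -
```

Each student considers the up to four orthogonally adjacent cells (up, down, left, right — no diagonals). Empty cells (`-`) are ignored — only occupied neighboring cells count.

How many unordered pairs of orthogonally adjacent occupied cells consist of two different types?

Scan each occupied cell's neighbors to the right and below so each pair is counted once.
Row 0: +(0,0)–+(0,1)= +(0,0)–#(1,0)≠ +(0,1)–#(0,2)≠ +(0,1)–+(1,1)= #(0,2)–+(0,3)≠  → 3/5 unlike.
Row 1: #(1,0)–+(1,1)≠ #(1,0)–#(2,0)= +(1,1)–#(2,1)≠  → 2/3 unlike.
Row 2: #(2,0)–#(2,1)= #(2,0)–+(3,0)≠ #(2,1)–#(3,1)= #(2,3)–+(3,3)≠  → 2/4 unlike.
Row 3: +(3,0)–#(3,1)≠ #(3,1)–+(4,1)≠ +(3,3)–#(4,3)≠  → 3/3 unlike.
Row 4: +(4,1)–+(5,1)= #(4,3)–+(5,3)≠  → 1/2 unlike.
Row 5: +(5,1)–+(5,2)= +(5,1)–#(6,1)≠ +(5,2)–+(5,3)= +(5,2)–#(6,2)≠  → 2/4 unlike.
Row 6: +(6,0)–#(6,1)≠ #(6,1)–#(6,2)=  → 1/2 unlike.
Total adjacent occupied pairs: 23; unlike-type pairs: 14.

14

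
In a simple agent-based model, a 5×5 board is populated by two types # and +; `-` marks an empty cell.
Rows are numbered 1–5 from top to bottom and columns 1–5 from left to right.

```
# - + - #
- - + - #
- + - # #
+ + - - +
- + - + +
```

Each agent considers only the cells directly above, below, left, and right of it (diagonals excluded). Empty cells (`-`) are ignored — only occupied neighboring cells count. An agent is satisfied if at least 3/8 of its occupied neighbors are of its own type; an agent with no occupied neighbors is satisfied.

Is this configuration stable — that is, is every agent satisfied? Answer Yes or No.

Yes

Row 1: (1,1)# 0/0 satisfied · (1,3)+ 1/1 satisfied · (1,5)# 1/1 satisfied
Row 2: (2,3)+ 1/1 satisfied · (2,5)# 2/2 satisfied
Row 3: (3,2)+ 1/1 satisfied · (3,4)# 1/1 satisfied · (3,5)# 2/3 satisfied
Row 4: (4,1)+ 1/1 satisfied · (4,2)+ 3/3 satisfied · (4,5)+ 1/2 satisfied
Row 5: (5,2)+ 1/1 satisfied · (5,4)+ 1/1 satisfied · (5,5)+ 2/2 satisfied
All meet the threshold, so the configuration is stable.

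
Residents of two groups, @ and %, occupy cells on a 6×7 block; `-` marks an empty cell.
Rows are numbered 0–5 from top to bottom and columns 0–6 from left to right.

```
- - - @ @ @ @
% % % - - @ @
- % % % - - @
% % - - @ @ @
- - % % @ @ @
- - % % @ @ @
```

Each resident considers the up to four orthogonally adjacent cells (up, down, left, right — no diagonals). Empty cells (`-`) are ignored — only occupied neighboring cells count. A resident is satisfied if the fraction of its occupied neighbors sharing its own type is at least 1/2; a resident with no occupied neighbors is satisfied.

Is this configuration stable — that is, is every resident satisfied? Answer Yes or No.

(0,3)@ 1/1 satisfied
(0,4)@ 2/2 satisfied
(0,5)@ 3/3 satisfied
(0,6)@ 2/2 satisfied
(1,0)% 1/1 satisfied
(1,1)% 3/3 satisfied
(1,2)% 2/2 satisfied
(1,5)@ 2/2 satisfied
(1,6)@ 3/3 satisfied
(2,1)% 3/3 satisfied
(2,2)% 3/3 satisfied
(2,3)% 1/1 satisfied
(2,6)@ 2/2 satisfied
(3,0)% 1/1 satisfied
(3,1)% 2/2 satisfied
(3,4)@ 2/2 satisfied
(3,5)@ 3/3 satisfied
(3,6)@ 3/3 satisfied
(4,2)% 2/2 satisfied
(4,3)% 2/3 satisfied
(4,4)@ 3/4 satisfied
(4,5)@ 4/4 satisfied
(4,6)@ 3/3 satisfied
(5,2)% 2/2 satisfied
(5,3)% 2/3 satisfied
(5,4)@ 2/3 satisfied
(5,5)@ 3/3 satisfied
(5,6)@ 2/2 satisfied
All meet the threshold, so the configuration is stable.

Yes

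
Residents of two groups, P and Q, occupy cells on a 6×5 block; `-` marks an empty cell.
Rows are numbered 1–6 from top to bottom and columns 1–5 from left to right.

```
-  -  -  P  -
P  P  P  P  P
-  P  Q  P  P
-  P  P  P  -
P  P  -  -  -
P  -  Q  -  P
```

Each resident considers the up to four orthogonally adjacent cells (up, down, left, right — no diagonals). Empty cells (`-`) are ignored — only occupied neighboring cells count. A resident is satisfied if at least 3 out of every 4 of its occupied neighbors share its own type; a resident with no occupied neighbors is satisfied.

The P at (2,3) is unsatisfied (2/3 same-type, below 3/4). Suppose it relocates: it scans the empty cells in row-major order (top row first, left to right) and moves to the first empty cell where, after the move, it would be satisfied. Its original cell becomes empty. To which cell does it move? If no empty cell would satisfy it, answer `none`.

Vacating (2,3). Empty cells in order:
  (1,1): 1/1 same-type → satisfied — stop here.

(1,1)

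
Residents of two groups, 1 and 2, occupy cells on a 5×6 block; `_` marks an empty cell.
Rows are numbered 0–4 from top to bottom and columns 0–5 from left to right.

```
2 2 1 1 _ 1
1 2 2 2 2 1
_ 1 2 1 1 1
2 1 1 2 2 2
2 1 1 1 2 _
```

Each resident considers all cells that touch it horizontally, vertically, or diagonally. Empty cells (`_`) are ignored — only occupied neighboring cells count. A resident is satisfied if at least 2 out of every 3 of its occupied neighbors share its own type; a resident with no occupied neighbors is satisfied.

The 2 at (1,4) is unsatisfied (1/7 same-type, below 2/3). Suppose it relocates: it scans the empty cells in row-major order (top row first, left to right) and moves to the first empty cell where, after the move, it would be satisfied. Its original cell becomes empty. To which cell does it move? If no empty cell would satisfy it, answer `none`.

(4,5)

Vacating (1,4). Empty cells in order:
  (0,4): 1/4 same-type → still unsatisfied.
  (2,0): 2/5 same-type → still unsatisfied.
  (4,5): 3/3 same-type → satisfied — stop here.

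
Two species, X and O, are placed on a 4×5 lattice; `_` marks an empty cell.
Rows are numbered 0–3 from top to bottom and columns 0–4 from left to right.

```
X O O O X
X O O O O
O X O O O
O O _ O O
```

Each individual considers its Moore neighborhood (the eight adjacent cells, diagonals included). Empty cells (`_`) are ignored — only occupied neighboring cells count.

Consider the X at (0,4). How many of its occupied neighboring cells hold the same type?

Occupied neighbors of (0,4): (0,3)=O, (1,3)=O, (1,4)=O.
Same type (X): 0 of 3.

0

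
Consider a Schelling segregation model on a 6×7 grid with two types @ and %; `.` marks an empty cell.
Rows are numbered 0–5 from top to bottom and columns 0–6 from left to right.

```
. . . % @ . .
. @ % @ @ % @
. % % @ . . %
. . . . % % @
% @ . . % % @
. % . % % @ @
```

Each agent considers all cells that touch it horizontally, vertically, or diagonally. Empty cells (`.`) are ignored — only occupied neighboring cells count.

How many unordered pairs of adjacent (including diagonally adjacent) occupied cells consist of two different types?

26

Scan each occupied cell's neighbors to the right and below (and the two forward diagonals) so each pair is counted once.
Row 0: %(0,3)–@(0,4)≠ %(0,3)–@(1,3)≠ %(0,3)–@(1,4)≠ %(0,3)–%(1,2)= @(0,4)–@(1,4)= @(0,4)–%(1,5)≠ @(0,4)–@(1,3)=  → 4/7 unlike.
Row 1: @(1,1)–%(1,2)≠ @(1,1)–%(2,1)≠ @(1,1)–%(2,2)≠ %(1,2)–@(1,3)≠ %(1,2)–%(2,2)= %(1,2)–@(2,3)≠ %(1,2)–%(2,1)= @(1,3)–@(1,4)= @(1,3)–@(2,3)= @(1,3)–%(2,2)≠ @(1,4)–%(1,5)≠ @(1,4)–@(2,3)= %(1,5)–@(1,6)≠ %(1,5)–%(2,6)= @(1,6)–%(2,6)≠  → 9/15 unlike.
Row 2: %(2,1)–%(2,2)= %(2,2)–@(2,3)≠ @(2,3)–%(3,4)≠ %(2,6)–@(3,6)≠ %(2,6)–%(3,5)=  → 3/5 unlike.
Row 3: %(3,4)–%(3,5)= %(3,4)–%(4,4)= %(3,4)–%(4,5)= %(3,5)–@(3,6)≠ %(3,5)–%(4,5)= %(3,5)–@(4,6)≠ %(3,5)–%(4,4)= @(3,6)–@(4,6)= @(3,6)–%(4,5)≠  → 3/9 unlike.
Row 4: %(4,0)–@(4,1)≠ %(4,0)–%(5,1)= @(4,1)–%(5,1)≠ %(4,4)–%(4,5)= %(4,4)–%(5,4)= %(4,4)–@(5,5)≠ %(4,4)–%(5,3)= %(4,5)–@(4,6)≠ %(4,5)–@(5,5)≠ %(4,5)–@(5,6)≠ %(4,5)–%(5,4)= @(4,6)–@(5,6)= @(4,6)–@(5,5)=  → 6/13 unlike.
Row 5: %(5,3)–%(5,4)= %(5,4)–@(5,5)≠ @(5,5)–@(5,6)=  → 1/3 unlike.
Total adjacent occupied pairs: 52; unlike-type pairs: 26.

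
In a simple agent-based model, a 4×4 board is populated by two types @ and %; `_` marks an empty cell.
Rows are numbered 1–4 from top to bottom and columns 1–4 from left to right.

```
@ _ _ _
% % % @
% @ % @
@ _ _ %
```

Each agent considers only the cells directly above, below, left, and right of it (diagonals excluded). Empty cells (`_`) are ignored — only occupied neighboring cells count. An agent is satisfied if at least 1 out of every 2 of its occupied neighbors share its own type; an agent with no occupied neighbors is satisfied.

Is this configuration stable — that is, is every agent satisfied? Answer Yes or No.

(1,1)@ 0/1 not
(2,1)% 2/3 satisfied
(2,2)% 2/3 satisfied
(2,3)% 2/3 satisfied
(2,4)@ 1/2 satisfied
(3,1)% 1/3 not
(3,2)@ 0/3 not
(3,3)% 1/3 not
(3,4)@ 1/3 not
(4,1)@ 0/1 not
(4,4)% 0/1 not
For instance (1,1) has only 0/1 same-type neighbors, below 1/2.

No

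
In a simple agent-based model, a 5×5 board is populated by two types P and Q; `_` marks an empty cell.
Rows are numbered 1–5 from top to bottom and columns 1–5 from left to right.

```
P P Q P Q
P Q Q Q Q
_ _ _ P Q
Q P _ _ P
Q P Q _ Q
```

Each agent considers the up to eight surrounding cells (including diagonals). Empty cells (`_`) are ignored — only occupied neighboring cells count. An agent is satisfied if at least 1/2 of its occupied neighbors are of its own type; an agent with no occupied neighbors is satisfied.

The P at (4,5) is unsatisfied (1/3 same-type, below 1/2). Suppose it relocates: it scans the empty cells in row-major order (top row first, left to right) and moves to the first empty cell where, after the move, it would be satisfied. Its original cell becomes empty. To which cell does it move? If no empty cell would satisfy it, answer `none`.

Vacating (4,5). Empty cells in order:
  (3,1): 2/4 same-type → satisfied — stop here.

(3,1)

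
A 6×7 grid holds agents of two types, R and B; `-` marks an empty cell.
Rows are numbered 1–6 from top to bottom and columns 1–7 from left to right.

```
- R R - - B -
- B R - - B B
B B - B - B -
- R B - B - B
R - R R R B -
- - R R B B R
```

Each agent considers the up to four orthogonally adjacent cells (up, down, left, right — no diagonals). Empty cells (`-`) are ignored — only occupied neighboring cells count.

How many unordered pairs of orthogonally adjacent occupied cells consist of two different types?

10

Scan each occupied cell's neighbors to the right and below so each pair is counted once.
Row 1: R(1,2)–R(1,3)= R(1,2)–B(2,2)≠ R(1,3)–R(2,3)= B(1,6)–B(2,6)=  → 1/4 unlike.
Row 2: B(2,2)–R(2,3)≠ B(2,2)–B(3,2)= B(2,6)–B(2,7)= B(2,6)–B(3,6)=  → 1/4 unlike.
Row 3: B(3,1)–B(3,2)= B(3,2)–R(4,2)≠  → 1/2 unlike.
Row 4: R(4,2)–B(4,3)≠ B(4,3)–R(5,3)≠ B(4,5)–R(5,5)≠  → 3/3 unlike.
Row 5: R(5,3)–R(5,4)= R(5,3)–R(6,3)= R(5,4)–R(5,5)= R(5,4)–R(6,4)= R(5,5)–B(5,6)≠ R(5,5)–B(6,5)≠ B(5,6)–B(6,6)=  → 2/7 unlike.
Row 6: R(6,3)–R(6,4)= R(6,4)–B(6,5)≠ B(6,5)–B(6,6)= B(6,6)–R(6,7)≠  → 2/4 unlike.
Total adjacent occupied pairs: 24; unlike-type pairs: 10.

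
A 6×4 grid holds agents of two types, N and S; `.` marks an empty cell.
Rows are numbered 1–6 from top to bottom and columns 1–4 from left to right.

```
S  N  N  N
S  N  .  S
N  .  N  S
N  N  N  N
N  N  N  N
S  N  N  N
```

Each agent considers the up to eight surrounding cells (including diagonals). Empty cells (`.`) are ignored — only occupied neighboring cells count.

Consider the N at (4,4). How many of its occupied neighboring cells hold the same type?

Occupied neighbors of (4,4): (3,3)=N, (3,4)=S, (4,3)=N, (5,3)=N, (5,4)=N.
Same type (N): 4 of 5.

4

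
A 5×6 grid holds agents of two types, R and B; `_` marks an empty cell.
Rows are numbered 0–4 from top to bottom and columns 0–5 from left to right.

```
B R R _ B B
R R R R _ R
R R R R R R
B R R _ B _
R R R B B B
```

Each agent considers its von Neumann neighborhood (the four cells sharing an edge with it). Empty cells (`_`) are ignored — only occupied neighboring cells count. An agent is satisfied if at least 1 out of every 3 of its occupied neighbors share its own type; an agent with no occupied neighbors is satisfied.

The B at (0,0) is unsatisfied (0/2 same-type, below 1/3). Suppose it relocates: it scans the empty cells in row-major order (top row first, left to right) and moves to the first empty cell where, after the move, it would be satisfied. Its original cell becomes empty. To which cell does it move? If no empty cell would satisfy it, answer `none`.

Vacating (0,0). Empty cells in order:
  (0,3): 1/3 same-type → satisfied — stop here.

(0,3)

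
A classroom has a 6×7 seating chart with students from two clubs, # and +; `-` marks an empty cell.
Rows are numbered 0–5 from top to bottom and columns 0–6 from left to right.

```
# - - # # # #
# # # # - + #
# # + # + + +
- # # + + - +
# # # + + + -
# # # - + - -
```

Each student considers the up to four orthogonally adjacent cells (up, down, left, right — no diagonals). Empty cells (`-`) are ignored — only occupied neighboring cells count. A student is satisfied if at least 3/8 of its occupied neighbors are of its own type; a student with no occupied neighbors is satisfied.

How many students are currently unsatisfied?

Row 0: (0,0)# 1/1 ok · (0,3)# 2/2 ok · (0,4)# 2/2 ok · (0,5)# 2/3 ok · (0,6)# 2/2 ok
Row 1: (1,0)# 3/3 ok · (1,1)# 3/3 ok · (1,2)# 2/3 ok · (1,3)# 3/3 ok · (1,5)+ 1/3 unhappy · (1,6)# 1/3 unhappy
Row 2: (2,0)# 2/2 ok · (2,1)# 3/4 ok · (2,2)+ 0/4 unhappy · (2,3)# 1/4 unhappy · (2,4)+ 2/3 ok · (2,5)+ 3/3 ok · (2,6)+ 2/3 ok
Row 3: (3,1)# 3/3 ok · (3,2)# 2/4 ok · (3,3)+ 2/4 ok · (3,4)+ 3/3 ok · (3,6)+ 1/1 ok
Row 4: (4,0)# 2/2 ok · (4,1)# 4/4 ok · (4,2)# 3/4 ok · (4,3)+ 2/3 ok · (4,4)+ 4/4 ok · (4,5)+ 1/1 ok
Row 5: (5,0)# 2/2 ok · (5,1)# 3/3 ok · (5,2)# 2/2 ok · (5,4)+ 1/1 ok
Unsatisfied: (1,5), (1,6), (2,2), (2,3) — 4 in total.

4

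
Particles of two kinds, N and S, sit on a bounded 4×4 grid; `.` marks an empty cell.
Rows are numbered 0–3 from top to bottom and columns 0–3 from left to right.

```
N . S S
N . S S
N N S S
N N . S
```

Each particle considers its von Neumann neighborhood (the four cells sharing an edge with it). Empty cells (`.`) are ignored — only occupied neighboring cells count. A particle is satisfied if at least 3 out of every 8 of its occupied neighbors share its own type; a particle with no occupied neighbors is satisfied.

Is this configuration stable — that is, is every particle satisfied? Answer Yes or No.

(0,0)N 1/1 ok
(0,2)S 2/2 ok
(0,3)S 2/2 ok
(1,0)N 2/2 ok
(1,2)S 3/3 ok
(1,3)S 3/3 ok
(2,0)N 3/3 ok
(2,1)N 2/3 ok
(2,2)S 2/3 ok
(2,3)S 3/3 ok
(3,0)N 2/2 ok
(3,1)N 2/2 ok
(3,3)S 1/1 ok
All meet the threshold, so the configuration is stable.

Yes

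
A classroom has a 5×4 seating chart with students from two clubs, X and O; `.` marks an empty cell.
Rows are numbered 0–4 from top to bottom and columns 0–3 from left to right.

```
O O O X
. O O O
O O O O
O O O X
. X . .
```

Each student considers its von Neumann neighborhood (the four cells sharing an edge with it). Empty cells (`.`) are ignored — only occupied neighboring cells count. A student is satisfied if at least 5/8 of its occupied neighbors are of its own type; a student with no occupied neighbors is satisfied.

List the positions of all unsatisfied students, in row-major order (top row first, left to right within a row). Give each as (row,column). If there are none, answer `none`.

(0,3), (3,3), (4,1)

(0,0)O 1/1 ✓
(0,1)O 3/3 ✓
(0,2)O 2/3 ✓
(0,3)X 0/2 ✗
(1,1)O 3/3 ✓
(1,2)O 4/4 ✓
(1,3)O 2/3 ✓
(2,0)O 2/2 ✓
(2,1)O 4/4 ✓
(2,2)O 4/4 ✓
(2,3)O 2/3 ✓
(3,0)O 2/2 ✓
(3,1)O 3/4 ✓
(3,2)O 2/3 ✓
(3,3)X 0/2 ✗
(4,1)X 0/1 ✗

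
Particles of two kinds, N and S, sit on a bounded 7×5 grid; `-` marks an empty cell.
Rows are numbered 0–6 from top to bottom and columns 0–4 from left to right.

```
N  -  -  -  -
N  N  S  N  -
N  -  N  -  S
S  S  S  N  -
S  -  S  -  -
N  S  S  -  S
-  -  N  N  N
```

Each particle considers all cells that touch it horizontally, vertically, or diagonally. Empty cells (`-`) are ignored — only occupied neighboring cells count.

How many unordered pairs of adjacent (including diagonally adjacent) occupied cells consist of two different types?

Scan each occupied cell's neighbors to the right and below (and the two forward diagonals) so each pair is counted once.
Row 0: N(0,0)–N(1,0)= N(0,0)–N(1,1)=  → 0/2 unlike.
Row 1: N(1,0)–N(1,1)= N(1,0)–N(2,0)= N(1,1)–S(1,2)≠ N(1,1)–N(2,2)= N(1,1)–N(2,0)= S(1,2)–N(1,3)≠ S(1,2)–N(2,2)≠ N(1,3)–S(2,4)≠ N(1,3)–N(2,2)=  → 4/9 unlike.
Row 2: N(2,0)–S(3,0)≠ N(2,0)–S(3,1)≠ N(2,2)–S(3,2)≠ N(2,2)–N(3,3)= N(2,2)–S(3,1)≠ S(2,4)–N(3,3)≠  → 5/6 unlike.
Row 3: S(3,0)–S(3,1)= S(3,0)–S(4,0)= S(3,1)–S(3,2)= S(3,1)–S(4,2)= S(3,1)–S(4,0)= S(3,2)–N(3,3)≠ S(3,2)–S(4,2)= N(3,3)–S(4,2)≠  → 2/8 unlike.
Row 4: S(4,0)–N(5,0)≠ S(4,0)–S(5,1)= S(4,2)–S(5,2)= S(4,2)–S(5,1)=  → 1/4 unlike.
Row 5: N(5,0)–S(5,1)≠ S(5,1)–S(5,2)= S(5,1)–N(6,2)≠ S(5,2)–N(6,2)≠ S(5,2)–N(6,3)≠ S(5,4)–N(6,4)≠ S(5,4)–N(6,3)≠  → 6/7 unlike.
Row 6: N(6,2)–N(6,3)= N(6,3)–N(6,4)=  → 0/2 unlike.
Total adjacent occupied pairs: 38; unlike-type pairs: 18.

18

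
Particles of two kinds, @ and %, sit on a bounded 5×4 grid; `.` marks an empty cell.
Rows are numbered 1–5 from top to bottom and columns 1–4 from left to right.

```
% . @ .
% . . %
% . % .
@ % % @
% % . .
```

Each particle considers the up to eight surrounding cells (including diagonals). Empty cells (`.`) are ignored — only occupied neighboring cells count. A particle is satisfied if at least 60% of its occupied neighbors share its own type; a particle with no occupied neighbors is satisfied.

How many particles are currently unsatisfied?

Row 1: (1,1)% 1/1 satisfied · (1,3)@ 0/1 not
Row 2: (2,1)% 2/2 satisfied · (2,4)% 1/2 not
Row 3: (3,1)% 2/3 satisfied · (3,3)% 3/4 satisfied
Row 4: (4,1)@ 0/4 not · (4,2)% 5/6 satisfied · (4,3)% 3/4 satisfied · (4,4)@ 0/2 not
Row 5: (5,1)% 2/3 satisfied · (5,2)% 3/4 satisfied
Unsatisfied: (1,3), (2,4), (4,1), (4,4) — 4 in total.

4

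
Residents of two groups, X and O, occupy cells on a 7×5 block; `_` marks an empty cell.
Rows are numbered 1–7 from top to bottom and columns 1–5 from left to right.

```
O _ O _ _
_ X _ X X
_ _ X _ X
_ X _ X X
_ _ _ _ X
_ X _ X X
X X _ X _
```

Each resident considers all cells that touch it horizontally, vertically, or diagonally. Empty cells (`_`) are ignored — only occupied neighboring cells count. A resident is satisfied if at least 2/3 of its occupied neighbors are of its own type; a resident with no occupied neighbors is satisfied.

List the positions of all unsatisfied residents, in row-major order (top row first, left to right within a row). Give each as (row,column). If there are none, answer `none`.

Row 1: (1,1)O 0/1 ✗ · (1,3)O 0/2 ✗
Row 2: (2,2)X 1/3 ✗ · (2,4)X 3/4 ✓ · (2,5)X 2/2 ✓
Row 3: (3,3)X 4/4 ✓ · (3,5)X 4/4 ✓
Row 4: (4,2)X 1/1 ✓ · (4,4)X 4/4 ✓ · (4,5)X 3/3 ✓
Row 5: (5,5)X 4/4 ✓
Row 6: (6,2)X 2/2 ✓ · (6,4)X 3/3 ✓ · (6,5)X 3/3 ✓
Row 7: (7,1)X 2/2 ✓ · (7,2)X 2/2 ✓ · (7,4)X 2/2 ✓

(1,1), (1,3), (2,2)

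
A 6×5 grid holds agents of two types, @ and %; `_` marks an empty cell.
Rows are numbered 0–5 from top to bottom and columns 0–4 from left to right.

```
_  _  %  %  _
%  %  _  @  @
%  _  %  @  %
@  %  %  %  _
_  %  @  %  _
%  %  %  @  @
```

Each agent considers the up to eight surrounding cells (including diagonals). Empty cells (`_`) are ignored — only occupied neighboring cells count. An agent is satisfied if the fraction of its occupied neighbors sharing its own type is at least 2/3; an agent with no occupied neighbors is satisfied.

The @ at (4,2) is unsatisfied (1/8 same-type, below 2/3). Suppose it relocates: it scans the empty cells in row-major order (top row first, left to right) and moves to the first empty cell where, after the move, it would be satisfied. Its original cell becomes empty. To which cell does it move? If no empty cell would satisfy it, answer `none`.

(0,4)

Vacating (4,2). Empty cells in order:
  (0,0): 0/2 same-type → still unsatisfied.
  (0,1): 0/3 same-type → still unsatisfied.
  (0,4): 2/3 same-type → satisfied — stop here.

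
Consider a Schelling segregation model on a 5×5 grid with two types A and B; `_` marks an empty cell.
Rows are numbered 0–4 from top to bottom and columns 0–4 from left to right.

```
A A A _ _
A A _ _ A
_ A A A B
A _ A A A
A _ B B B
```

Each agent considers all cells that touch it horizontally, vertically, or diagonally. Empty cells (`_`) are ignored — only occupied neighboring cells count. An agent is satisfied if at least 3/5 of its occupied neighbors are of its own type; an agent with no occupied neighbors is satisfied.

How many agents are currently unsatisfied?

7

(0,0)A 3/3 ok
(0,1)A 4/4 ok
(0,2)A 2/2 ok
(1,0)A 4/4 ok
(1,1)A 6/6 ok
(1,4)A 1/2 unhappy
(2,1)A 5/5 ok
(2,2)A 5/5 ok
(2,3)A 5/6 ok
(2,4)B 0/4 unhappy
(3,0)A 2/2 ok
(3,2)A 4/6 ok
(3,3)A 4/8 unhappy
(3,4)A 2/5 unhappy
(4,0)A 1/1 ok
(4,2)B 1/3 unhappy
(4,3)B 2/5 unhappy
(4,4)B 1/3 unhappy
Unsatisfied: (1,4), (2,4), (3,3), (3,4), (4,2), (4,3), (4,4) — 7 in total.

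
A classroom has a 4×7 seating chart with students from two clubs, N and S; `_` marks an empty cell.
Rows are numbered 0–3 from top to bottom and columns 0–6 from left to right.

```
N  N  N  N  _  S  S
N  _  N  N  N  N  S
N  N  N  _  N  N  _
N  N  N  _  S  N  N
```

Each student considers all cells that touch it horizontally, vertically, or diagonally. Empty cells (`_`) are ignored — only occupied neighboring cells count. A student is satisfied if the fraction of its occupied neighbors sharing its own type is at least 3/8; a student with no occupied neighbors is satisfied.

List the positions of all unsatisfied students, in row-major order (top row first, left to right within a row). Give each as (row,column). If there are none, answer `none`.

(3,4)

Row 0: (0,0)N 2/2 ok · (0,1)N 4/4 ok · (0,2)N 4/4 ok · (0,3)N 4/4 ok · (0,5)S 2/4 ok · (0,6)S 2/3 ok
Row 1: (1,0)N 4/4 ok · (1,2)N 6/6 ok · (1,3)N 6/6 ok · (1,4)N 5/6 ok · (1,5)N 3/6 ok · (1,6)S 2/4 ok
Row 2: (2,0)N 4/4 ok · (2,1)N 7/7 ok · (2,2)N 5/5 ok · (2,4)N 5/6 ok · (2,5)N 5/7 ok
Row 3: (3,0)N 3/3 ok · (3,1)N 5/5 ok · (3,2)N 3/3 ok · (3,4)S 0/3 unhappy · (3,5)N 3/4 ok · (3,6)N 2/2 ok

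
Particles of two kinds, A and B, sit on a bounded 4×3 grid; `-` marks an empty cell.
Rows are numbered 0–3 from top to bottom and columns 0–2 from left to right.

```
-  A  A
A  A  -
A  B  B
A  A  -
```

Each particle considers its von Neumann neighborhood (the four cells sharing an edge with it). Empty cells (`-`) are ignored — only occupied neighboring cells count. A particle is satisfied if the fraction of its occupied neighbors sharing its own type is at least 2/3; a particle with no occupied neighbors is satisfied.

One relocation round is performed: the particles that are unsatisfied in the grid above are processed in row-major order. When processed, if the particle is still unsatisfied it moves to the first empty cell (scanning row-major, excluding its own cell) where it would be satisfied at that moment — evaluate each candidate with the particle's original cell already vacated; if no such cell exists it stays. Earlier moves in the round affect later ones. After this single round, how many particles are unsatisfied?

1

Initially unsatisfied (in order): (2,1), (3,1).
  (2,1): no empty cell satisfies it; stays.
  (3,1) → (0,0).
Resulting grid:
A A A
A A -
A B B
A - -
Unsatisfied now: (2,1).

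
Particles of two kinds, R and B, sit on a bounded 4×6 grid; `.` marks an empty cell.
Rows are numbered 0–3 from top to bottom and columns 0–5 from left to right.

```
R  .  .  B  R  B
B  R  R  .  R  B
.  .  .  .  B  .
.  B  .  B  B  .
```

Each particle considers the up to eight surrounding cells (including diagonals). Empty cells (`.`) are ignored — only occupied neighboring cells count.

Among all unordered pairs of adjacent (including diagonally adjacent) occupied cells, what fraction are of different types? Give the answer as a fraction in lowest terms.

5/9

Scan each occupied cell's neighbors to the right and below (and the two forward diagonals) so each pair is counted once.
From row 0: 7 unlike of 10 pairs (running 7/10).
From row 1: 3 unlike of 5 pairs (running 10/15).
From row 2: 0 unlike of 2 pairs (running 10/17).
From row 3: 0 unlike of 1 pairs (running 10/18).
Total adjacent occupied pairs: 18; unlike-type pairs: 10.
10/18 reduces to 5/9.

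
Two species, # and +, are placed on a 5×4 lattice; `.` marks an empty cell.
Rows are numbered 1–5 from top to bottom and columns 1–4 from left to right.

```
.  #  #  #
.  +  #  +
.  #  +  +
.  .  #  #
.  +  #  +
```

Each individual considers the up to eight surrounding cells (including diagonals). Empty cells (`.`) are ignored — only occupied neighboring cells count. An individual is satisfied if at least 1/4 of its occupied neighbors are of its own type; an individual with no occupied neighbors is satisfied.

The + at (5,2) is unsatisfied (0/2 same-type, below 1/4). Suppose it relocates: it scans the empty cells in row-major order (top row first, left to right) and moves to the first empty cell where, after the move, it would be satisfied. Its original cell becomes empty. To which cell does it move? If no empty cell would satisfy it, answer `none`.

Vacating (5,2). Empty cells in order:
  (1,1): 1/2 same-type → satisfied — stop here.

(1,1)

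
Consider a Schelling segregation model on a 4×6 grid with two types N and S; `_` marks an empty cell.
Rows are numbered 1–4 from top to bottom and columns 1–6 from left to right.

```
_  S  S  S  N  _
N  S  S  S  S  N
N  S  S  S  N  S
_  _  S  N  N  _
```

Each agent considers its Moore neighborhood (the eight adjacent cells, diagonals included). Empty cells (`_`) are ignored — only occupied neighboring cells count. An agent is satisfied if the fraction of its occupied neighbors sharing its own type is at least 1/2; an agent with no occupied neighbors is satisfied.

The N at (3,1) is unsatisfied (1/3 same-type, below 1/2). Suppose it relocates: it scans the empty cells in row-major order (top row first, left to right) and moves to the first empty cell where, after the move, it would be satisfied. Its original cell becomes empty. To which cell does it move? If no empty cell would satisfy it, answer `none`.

(1,6)

Vacating (3,1). Empty cells in order:
  (1,1): 1/3 same-type → still unsatisfied.
  (1,6): 2/3 same-type → satisfied — stop here.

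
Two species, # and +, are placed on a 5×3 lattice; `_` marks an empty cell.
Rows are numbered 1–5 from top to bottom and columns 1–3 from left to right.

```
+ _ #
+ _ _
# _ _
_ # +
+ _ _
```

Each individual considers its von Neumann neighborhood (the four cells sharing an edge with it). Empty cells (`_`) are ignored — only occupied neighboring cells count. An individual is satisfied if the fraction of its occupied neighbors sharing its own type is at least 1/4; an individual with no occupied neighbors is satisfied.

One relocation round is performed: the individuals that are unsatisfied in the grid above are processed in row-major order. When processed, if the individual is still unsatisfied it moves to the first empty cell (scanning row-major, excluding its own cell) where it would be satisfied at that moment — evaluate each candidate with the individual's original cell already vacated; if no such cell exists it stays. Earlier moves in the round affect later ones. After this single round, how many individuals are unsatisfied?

Initially unsatisfied (in order): (3,1), (4,2), (4,3).
  (3,1) → (1,2).
  (4,2) → (2,2).
  (4,3): now satisfied by earlier moves; stays.
Resulting grid:
+ # #
+ # _
_ _ _
_ _ +
+ _ _
All satisfied now.

0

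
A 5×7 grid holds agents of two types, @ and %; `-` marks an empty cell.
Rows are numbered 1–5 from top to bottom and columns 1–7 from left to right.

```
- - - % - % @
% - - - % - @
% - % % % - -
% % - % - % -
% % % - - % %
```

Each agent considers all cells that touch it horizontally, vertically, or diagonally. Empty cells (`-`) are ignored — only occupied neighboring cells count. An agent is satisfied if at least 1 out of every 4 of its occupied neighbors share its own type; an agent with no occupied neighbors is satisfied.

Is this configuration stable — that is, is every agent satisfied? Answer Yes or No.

Row 1: (1,4)% 1/1 ok · (1,6)% 1/3 ok · (1,7)@ 1/2 ok
Row 2: (2,1)% 1/1 ok · (2,5)% 4/4 ok · (2,7)@ 1/2 ok
Row 3: (3,1)% 3/3 ok · (3,3)% 3/3 ok · (3,4)% 4/4 ok · (3,5)% 4/4 ok
Row 4: (4,1)% 4/4 ok · (4,2)% 6/6 ok · (4,4)% 4/4 ok · (4,6)% 3/3 ok
Row 5: (5,1)% 3/3 ok · (5,2)% 4/4 ok · (5,3)% 3/3 ok · (5,6)% 2/2 ok · (5,7)% 2/2 ok
All meet the threshold, so the configuration is stable.

Yes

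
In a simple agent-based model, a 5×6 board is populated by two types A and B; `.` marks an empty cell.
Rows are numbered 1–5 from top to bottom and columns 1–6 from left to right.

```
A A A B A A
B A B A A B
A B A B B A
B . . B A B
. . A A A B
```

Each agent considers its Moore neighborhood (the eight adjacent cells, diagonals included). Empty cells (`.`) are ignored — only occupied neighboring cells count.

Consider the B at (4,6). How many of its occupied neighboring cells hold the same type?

2

Occupied neighbors of (4,6): (3,5)=B, (3,6)=A, (4,5)=A, (5,5)=A, (5,6)=B.
Same type (B): 2 of 5.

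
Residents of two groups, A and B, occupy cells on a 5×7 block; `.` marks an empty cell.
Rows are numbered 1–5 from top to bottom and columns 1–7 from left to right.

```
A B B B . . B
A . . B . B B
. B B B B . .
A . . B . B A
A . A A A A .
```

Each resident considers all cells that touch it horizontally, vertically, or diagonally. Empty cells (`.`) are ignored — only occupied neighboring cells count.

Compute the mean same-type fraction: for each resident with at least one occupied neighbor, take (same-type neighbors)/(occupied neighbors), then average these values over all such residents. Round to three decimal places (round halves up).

(1,1)A 1/2
(1,2)B 1/3
(1,3)B 3/3
(1,4)B 2/2
(1,7)B 2/2
(2,1)A 1/3
(2,4)B 5/5
(2,6)B 3/3
(2,7)B 2/2
(3,2)B 1/3
(3,3)B 4/4
(3,4)B 4/4
(3,5)B 5/5
(4,1)A 1/2
(4,4)B 3/6
(4,6)B 1/4
(4,7)A 1/2
(5,1)A 1/1
(5,3)A 1/2
(5,4)A 2/3
(5,5)A 2/4
(5,6)A 2/3
Sum over 22 residents: 1/2 + 1/3 + 3/3 + 2/2 + 2/2 + 1/3 + 5/5 + 3/3 + 2/2 + 1/3 + 4/4 + 4/4 + 5/5 + 1/2 + 3/6 + 1/4 + 1/2 + 1/1 + 1/2 + 2/3 + 2/4 + 2/3 = 187/12; mean = 187/12 ÷ 22 = 17/24 = 0.708333… → 0.708.

0.708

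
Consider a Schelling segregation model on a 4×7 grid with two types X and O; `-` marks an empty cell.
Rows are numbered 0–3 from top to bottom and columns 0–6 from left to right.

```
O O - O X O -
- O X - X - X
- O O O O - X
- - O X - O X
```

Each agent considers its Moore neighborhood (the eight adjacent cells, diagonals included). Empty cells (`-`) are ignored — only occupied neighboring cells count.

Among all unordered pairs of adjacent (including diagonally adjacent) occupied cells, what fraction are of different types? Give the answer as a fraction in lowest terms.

19/34

Scan each occupied cell's neighbors to the right and below (and the two forward diagonals) so each pair is counted once.
Row 0: O(0,0)–O(0,1)= O(0,0)–O(1,1)= O(0,1)–O(1,1)= O(0,1)–X(1,2)≠ O(0,3)–X(0,4)≠ O(0,3)–X(1,4)≠ O(0,3)–X(1,2)≠ X(0,4)–O(0,5)≠ X(0,4)–X(1,4)= O(0,5)–X(1,6)≠ O(0,5)–X(1,4)≠  → 7/11 unlike.
Row 1: O(1,1)–X(1,2)≠ O(1,1)–O(2,1)= O(1,1)–O(2,2)= X(1,2)–O(2,2)≠ X(1,2)–O(2,3)≠ X(1,2)–O(2,1)≠ X(1,4)–O(2,4)≠ X(1,4)–O(2,3)≠ X(1,6)–X(2,6)=  → 6/9 unlike.
Row 2: O(2,1)–O(2,2)= O(2,1)–O(3,2)= O(2,2)–O(2,3)= O(2,2)–O(3,2)= O(2,2)–X(3,3)≠ O(2,3)–O(2,4)= O(2,3)–X(3,3)≠ O(2,3)–O(3,2)= O(2,4)–O(3,5)= O(2,4)–X(3,3)≠ X(2,6)–X(3,6)= X(2,6)–O(3,5)≠  → 4/12 unlike.
Row 3: O(3,2)–X(3,3)≠ O(3,5)–X(3,6)≠  → 2/2 unlike.
Total adjacent occupied pairs: 34; unlike-type pairs: 19.
19/34 is already in lowest terms.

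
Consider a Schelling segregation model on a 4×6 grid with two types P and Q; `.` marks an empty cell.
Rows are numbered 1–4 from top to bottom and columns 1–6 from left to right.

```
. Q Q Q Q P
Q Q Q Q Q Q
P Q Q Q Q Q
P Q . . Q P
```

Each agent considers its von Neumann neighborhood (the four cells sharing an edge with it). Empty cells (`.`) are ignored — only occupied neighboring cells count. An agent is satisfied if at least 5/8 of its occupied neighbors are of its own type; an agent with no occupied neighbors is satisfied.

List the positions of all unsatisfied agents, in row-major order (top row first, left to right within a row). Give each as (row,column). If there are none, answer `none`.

Row 1: (1,2)Q 2/2 ok · (1,3)Q 3/3 ok · (1,4)Q 3/3 ok · (1,5)Q 2/3 ok · (1,6)P 0/2 unhappy
Row 2: (2,1)Q 1/2 unhappy · (2,2)Q 4/4 ok · (2,3)Q 4/4 ok · (2,4)Q 4/4 ok · (2,5)Q 4/4 ok · (2,6)Q 2/3 ok
Row 3: (3,1)P 1/3 unhappy · (3,2)Q 3/4 ok · (3,3)Q 3/3 ok · (3,4)Q 3/3 ok · (3,5)Q 4/4 ok · (3,6)Q 2/3 ok
Row 4: (4,1)P 1/2 unhappy · (4,2)Q 1/2 unhappy · (4,5)Q 1/2 unhappy · (4,6)P 0/2 unhappy

(1,6), (2,1), (3,1), (4,1), (4,2), (4,5), (4,6)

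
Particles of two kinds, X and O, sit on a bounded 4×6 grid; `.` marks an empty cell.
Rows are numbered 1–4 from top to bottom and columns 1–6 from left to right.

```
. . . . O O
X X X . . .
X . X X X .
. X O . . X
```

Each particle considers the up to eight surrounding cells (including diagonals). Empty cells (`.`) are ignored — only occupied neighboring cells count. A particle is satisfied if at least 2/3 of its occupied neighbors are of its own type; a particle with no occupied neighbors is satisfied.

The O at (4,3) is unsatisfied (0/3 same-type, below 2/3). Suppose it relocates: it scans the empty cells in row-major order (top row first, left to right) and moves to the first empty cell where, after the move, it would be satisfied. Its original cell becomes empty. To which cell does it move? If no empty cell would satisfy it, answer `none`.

(2,6)

Vacating (4,3). Empty cells in order:
  (1,1): 0/2 same-type → still unsatisfied.
  (1,2): 0/3 same-type → still unsatisfied.
  (1,3): 0/2 same-type → still unsatisfied.
  (1,4): 1/2 same-type → still unsatisfied.
  (2,4): 1/5 same-type → still unsatisfied.
  (2,5): 2/4 same-type → still unsatisfied.
  (2,6): 2/3 same-type → satisfied — stop here.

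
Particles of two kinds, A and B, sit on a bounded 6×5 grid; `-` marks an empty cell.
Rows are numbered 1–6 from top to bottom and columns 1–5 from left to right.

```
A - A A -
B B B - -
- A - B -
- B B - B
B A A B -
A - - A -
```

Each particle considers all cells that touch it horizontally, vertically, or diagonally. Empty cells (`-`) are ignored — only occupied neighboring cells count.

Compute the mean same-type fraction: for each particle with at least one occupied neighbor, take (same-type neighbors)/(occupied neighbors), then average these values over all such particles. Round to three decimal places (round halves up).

0.441

(1,1)A 0/2
(1,3)A 1/3
(1,4)A 1/2
(2,1)B 1/3
(2,2)B 2/5
(2,3)B 2/5
(3,2)A 0/5
(3,4)B 3/3
(4,2)B 2/5
(4,3)B 3/6
(4,5)B 2/2
(5,1)B 1/3
(5,2)A 2/5
(5,3)A 2/5
(5,4)B 2/4
(6,1)A 1/2
(6,4)A 1/2
Sum over 17 particles: 0/2 + 1/3 + 1/2 + 1/3 + 2/5 + 2/5 + 0/5 + 3/3 + 2/5 + 3/6 + 2/2 + 1/3 + 2/5 + 2/5 + 2/4 + 1/2 + 1/2 = 15/2; mean = 15/2 ÷ 17 = 15/34 = 0.441176… → 0.441.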